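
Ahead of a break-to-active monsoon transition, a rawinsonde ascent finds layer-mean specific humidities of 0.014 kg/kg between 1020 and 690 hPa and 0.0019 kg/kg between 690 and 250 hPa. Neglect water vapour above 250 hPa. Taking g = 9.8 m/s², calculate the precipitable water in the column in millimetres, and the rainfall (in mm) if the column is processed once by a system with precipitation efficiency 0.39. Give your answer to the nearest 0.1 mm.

PW ≈ 55.7 mm; rainfall ≈ 21.7 mm

Precipitable water is the column-integrated vapour mass per unit area: PW = (1/g) Σ q̄ Δp, with q in kg/kg and Δp in Pa (1 kg/m² of water = 1 mm).
Layer 1020–690 hPa: Δp = 330 hPa = 33000 Pa, q̄ = 0.014 kg/kg → 0.014 × 33000 / 9.8 = 47.14 mm
Layer 690–250 hPa: Δp = 440 hPa = 44000 Pa, q̄ = 0.0019 kg/kg → 0.0019 × 44000 / 9.8 = 8.53 mm
PW = 47.14 + 8.53 = 55.67 ≈ 55.7 mm.
Rainfall = ε × PW = 0.39 × 55.7 = 21.7 mm.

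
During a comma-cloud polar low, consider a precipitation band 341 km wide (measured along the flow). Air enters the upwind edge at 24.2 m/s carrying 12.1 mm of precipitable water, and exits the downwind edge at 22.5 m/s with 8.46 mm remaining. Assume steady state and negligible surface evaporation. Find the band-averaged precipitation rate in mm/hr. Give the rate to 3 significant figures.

R ≈ 1.08 mm/hr

Column moisture flux per unit crosswind length is F = V × PW.
Inflow: F_in = 24.2 × 12.1 = 292.82 mm·m/s
Outflow: F_out = 22.5 × 8.46 = 190.35 mm·m/s
Steady-state rate R = (F_in − F_out)/L = (292.82 − 190.35) / 341000 m = 3.005e-04 mm/s.
R = 3.005e-04 × 3600 = 1.08 mm/hr.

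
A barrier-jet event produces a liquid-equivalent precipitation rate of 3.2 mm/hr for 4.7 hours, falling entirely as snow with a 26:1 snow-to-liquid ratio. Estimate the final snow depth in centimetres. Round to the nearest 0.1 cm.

snow depth ≈ 39.1 cm

Liquid-equivalent depth = 3.2 × 4.7 = 15.04 mm.
Snow depth = 15.04 mm × 26 = 391.04 mm = 39.1 cm.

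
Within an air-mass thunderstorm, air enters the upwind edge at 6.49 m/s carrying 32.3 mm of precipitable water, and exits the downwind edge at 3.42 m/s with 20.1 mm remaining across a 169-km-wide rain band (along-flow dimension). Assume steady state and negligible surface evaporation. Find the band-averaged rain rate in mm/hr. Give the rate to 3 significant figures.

Column moisture flux per unit crosswind length is F = V × PW.
Inflow: F_in = 6.49 × 32.3 = 209.627 mm·m/s
Outflow: F_out = 3.42 × 20.1 = 68.742 mm·m/s
Steady-state rate R = (F_in − F_out)/L = (209.627 − 68.742) / 169000 m = 8.336e-04 mm/s.
R = 8.336e-04 × 3600 = 3.00 mm/hr.

R ≈ 3.00 mm/hr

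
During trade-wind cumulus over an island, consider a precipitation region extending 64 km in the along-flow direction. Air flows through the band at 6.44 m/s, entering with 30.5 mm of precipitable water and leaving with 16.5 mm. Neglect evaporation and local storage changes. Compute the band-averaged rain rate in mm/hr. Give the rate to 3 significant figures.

R ≈ 5.07 mm/hr

Column moisture flux per unit crosswind length is F = V × PW.
Inflow: F_in = 6.44 × 30.5 = 196.42 mm·m/s
Outflow: F_out = 6.44 × 16.5 = 106.26 mm·m/s
Steady-state rate R = (F_in − F_out)/L = (196.42 − 106.26) / 64000 m = 1.409e-03 mm/s.
R = 1.409e-03 × 3600 = 5.07 mm/hr.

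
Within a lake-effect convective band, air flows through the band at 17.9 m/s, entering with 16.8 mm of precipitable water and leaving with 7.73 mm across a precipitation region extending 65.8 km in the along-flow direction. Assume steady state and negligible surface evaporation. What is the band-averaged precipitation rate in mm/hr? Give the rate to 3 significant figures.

Column moisture flux per unit crosswind length is F = V × PW.
Inflow: F_in = 17.9 × 16.8 = 300.72 mm·m/s
Outflow: F_out = 17.9 × 7.73 = 138.367 mm·m/s
Steady-state rate R = (F_in − F_out)/L = (300.72 − 138.367) / 65800 m = 2.467e-03 mm/s.
R = 2.467e-03 × 3600 = 8.88 mm/hr.

R ≈ 8.88 mm/hr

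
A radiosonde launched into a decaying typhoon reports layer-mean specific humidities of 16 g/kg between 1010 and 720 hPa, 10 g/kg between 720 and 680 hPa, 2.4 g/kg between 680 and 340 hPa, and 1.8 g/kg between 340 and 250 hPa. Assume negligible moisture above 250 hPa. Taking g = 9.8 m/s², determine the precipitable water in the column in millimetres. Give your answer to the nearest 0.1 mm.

Precipitable water is the column-integrated vapour mass per unit area: PW = (1/g) Σ q̄ Δp, with q in kg/kg and Δp in Pa (1 kg/m² of water = 1 mm).
Layer 1010–720 hPa: Δp = 290 hPa = 29000 Pa, q̄ = 0.016 kg/kg → 0.016 × 29000 / 9.8 = 47.35 mm
Layer 720–680 hPa: Δp = 40 hPa = 4000 Pa, q̄ = 0.01 kg/kg → 0.01 × 4000 / 9.8 = 4.08 mm
Layer 680–340 hPa: Δp = 340 hPa = 34000 Pa, q̄ = 0.0024 kg/kg → 0.0024 × 34000 / 9.8 = 8.33 mm
Layer 340–250 hPa: Δp = 90 hPa = 9000 Pa, q̄ = 0.0018 kg/kg → 0.0018 × 9000 / 9.8 = 1.65 mm
PW = 47.35 + 4.08 + 8.33 + 1.65 = 61.41 ≈ 61.4 mm.

PW ≈ 61.4 mm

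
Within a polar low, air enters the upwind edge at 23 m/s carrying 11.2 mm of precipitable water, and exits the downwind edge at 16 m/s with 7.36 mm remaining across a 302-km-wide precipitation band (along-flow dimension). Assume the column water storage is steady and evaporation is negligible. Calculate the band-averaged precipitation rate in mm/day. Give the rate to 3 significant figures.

Column moisture flux per unit crosswind length is F = V × PW.
Inflow: F_in = 23 × 11.2 = 257.6 mm·m/s
Outflow: F_out = 16 × 7.36 = 117.76 mm·m/s
Steady-state rate R = (F_in − F_out)/L = (257.6 − 117.76) / 302000 m = 4.630e-04 mm/s.
R = 4.630e-04 × 3600 × 24 = 40.0 mm/day.

R ≈ 40.0 mm/day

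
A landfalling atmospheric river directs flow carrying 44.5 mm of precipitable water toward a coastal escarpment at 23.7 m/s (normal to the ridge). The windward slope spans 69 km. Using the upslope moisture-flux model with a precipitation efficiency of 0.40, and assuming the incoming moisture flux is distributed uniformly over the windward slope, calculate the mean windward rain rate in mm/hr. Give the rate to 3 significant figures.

Incoming column moisture flux per unit ridge length: F = V × PW = 23.7 × 44.5 = 1054.65 mm·m/s.
Spread over the 69 km slope with efficiency ε = 0.40: R = ε·F/W = 0.40 × 1054.65 / 69000 m = 6.114e-03 mm/s.
R = 6.114e-03 × 3600 = 22.0 mm/hr.

R ≈ 22.0 mm/hr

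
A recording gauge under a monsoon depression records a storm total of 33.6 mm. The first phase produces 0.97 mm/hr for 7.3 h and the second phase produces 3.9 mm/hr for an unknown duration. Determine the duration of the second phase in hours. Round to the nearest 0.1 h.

duration ≈ 6.8 h

Known phases: 0.97 × 7.3 = 7.081 mm.
Remaining depth = 33.6 − 7.081 = 26.519 mm.
Duration = 26.519 / 3.9 = 6.8 h.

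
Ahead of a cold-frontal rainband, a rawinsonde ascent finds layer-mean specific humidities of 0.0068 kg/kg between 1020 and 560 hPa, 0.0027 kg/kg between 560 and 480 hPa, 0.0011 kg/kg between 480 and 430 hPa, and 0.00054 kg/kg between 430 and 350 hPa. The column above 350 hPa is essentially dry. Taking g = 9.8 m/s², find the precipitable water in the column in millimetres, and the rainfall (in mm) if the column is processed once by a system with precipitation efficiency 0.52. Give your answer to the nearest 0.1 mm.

Precipitable water is the column-integrated vapour mass per unit area: PW = (1/g) Σ q̄ Δp, with q in kg/kg and Δp in Pa (1 kg/m² of water = 1 mm).
Layer 1020–560 hPa: Δp = 460 hPa = 46000 Pa, q̄ = 0.0068 kg/kg → 0.0068 × 46000 / 9.8 = 31.92 mm
Layer 560–480 hPa: Δp = 80 hPa = 8000 Pa, q̄ = 0.0027 kg/kg → 0.0027 × 8000 / 9.8 = 2.20 mm
Layer 480–430 hPa: Δp = 50 hPa = 5000 Pa, q̄ = 0.0011 kg/kg → 0.0011 × 5000 / 9.8 = 0.56 mm
Layer 430–350 hPa: Δp = 80 hPa = 8000 Pa, q̄ = 0.00054 kg/kg → 0.00054 × 8000 / 9.8 = 0.44 mm
PW = 31.92 + 2.20 + 0.56 + 0.44 = 35.12 ≈ 35.1 mm.
Rainfall = ε × PW = 0.52 × 35.1 = 18.3 mm.

PW ≈ 35.1 mm; rainfall ≈ 18.3 mm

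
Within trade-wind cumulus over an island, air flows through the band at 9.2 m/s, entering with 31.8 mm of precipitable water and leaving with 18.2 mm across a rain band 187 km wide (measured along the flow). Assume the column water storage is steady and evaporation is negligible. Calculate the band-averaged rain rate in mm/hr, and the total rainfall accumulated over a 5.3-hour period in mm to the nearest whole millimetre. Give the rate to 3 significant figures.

Column moisture flux per unit crosswind length is F = V × PW.
Inflow: F_in = 9.2 × 31.8 = 292.56 mm·m/s
Outflow: F_out = 9.2 × 18.2 = 167.44 mm·m/s
Steady-state rate R = (F_in − F_out)/L = (292.56 − 167.44) / 187000 m = 6.691e-04 mm/s.
R = 6.691e-04 × 3600 = 2.41 mm/hr.
Over 5.3 h: total = 2.41 × 5.3 = 12.773 ≈ 13 mm.

R ≈ 2.41 mm/hr; total ≈ 13 mm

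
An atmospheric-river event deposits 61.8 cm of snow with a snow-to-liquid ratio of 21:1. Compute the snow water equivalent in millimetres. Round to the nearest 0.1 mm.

SWE = snow depth / ratio = 61.8 cm / 21 = 2.943 cm = 29.4 mm.

SWE ≈ 29.4 mm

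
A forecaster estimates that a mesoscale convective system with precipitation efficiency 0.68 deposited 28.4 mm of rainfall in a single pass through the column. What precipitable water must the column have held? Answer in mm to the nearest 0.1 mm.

PW = rainfall / ε = 28.4 / 0.68 = 41.8 mm.

PW ≈ 41.8 mm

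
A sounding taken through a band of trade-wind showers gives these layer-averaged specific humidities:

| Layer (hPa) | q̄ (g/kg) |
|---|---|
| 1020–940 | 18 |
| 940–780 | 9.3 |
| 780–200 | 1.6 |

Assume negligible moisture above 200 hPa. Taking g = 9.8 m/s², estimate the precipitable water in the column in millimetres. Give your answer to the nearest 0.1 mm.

Precipitable water is the column-integrated vapour mass per unit area: PW = (1/g) Σ q̄ Δp, with q in kg/kg and Δp in Pa (1 kg/m² of water = 1 mm).
Layer 1020–940 hPa: Δp = 80 hPa = 8000 Pa, q̄ = 0.018 kg/kg → 0.018 × 8000 / 9.8 = 14.69 mm
Layer 940–780 hPa: Δp = 160 hPa = 16000 Pa, q̄ = 0.0093 kg/kg → 0.0093 × 16000 / 9.8 = 15.18 mm
Layer 780–200 hPa: Δp = 580 hPa = 58000 Pa, q̄ = 0.0016 kg/kg → 0.0016 × 58000 / 9.8 = 9.47 mm
PW = 14.69 + 15.18 + 9.47 = 39.34 ≈ 39.3 mm.

PW ≈ 39.3 mm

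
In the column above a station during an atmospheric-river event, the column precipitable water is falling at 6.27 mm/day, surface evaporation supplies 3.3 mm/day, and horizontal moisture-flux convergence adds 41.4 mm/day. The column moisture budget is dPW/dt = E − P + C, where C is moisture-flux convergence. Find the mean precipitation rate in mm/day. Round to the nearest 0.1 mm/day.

dPW/dt = -6.27 mm/day.
P = E + C − dPW/dt = 3.3 + (41.4) − (-6.27) = 51.0 mm/day.

P ≈ 51.0 mm/day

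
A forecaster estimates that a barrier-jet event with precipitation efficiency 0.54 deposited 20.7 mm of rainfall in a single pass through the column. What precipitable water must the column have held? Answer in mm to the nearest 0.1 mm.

PW = rainfall / ε = 20.7 / 0.54 = 38.3 mm.

PW ≈ 38.3 mm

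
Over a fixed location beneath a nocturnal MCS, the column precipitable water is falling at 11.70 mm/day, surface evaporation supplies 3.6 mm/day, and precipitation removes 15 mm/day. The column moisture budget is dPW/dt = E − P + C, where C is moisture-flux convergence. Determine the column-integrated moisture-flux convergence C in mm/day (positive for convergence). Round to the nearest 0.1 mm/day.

dPW/dt = -11.70 mm/day.
C = dPW/dt − E + P = (-11.70) − 3.6 + 15 = -0.3 mm/day.

C ≈ -0.3 mm/day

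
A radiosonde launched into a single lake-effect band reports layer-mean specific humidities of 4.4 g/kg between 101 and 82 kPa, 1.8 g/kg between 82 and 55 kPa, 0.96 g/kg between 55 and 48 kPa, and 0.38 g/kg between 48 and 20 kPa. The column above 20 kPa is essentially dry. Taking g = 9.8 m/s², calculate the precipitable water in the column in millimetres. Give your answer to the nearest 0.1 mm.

PW ≈ 15.3 mm

Precipitable water is the column-integrated vapour mass per unit area: PW = (1/g) Σ q̄ Δp, with q in kg/kg and Δp in Pa (1 kg/m² of water = 1 mm).
Layer 101–82 kPa: Δp = 190 hPa = 19000 Pa, q̄ = 0.0044 kg/kg → 0.0044 × 19000 / 9.8 = 8.53 mm
Layer 82–55 kPa: Δp = 270 hPa = 27000 Pa, q̄ = 0.0018 kg/kg → 0.0018 × 27000 / 9.8 = 4.96 mm
Layer 55–48 kPa: Δp = 70 hPa = 7000 Pa, q̄ = 0.00096 kg/kg → 0.00096 × 7000 / 9.8 = 0.69 mm
Layer 48–20 kPa: Δp = 280 hPa = 28000 Pa, q̄ = 0.00038 kg/kg → 0.00038 × 28000 / 9.8 = 1.09 mm
PW = 8.53 + 4.96 + 0.69 + 1.09 = 15.27 ≈ 15.3 mm.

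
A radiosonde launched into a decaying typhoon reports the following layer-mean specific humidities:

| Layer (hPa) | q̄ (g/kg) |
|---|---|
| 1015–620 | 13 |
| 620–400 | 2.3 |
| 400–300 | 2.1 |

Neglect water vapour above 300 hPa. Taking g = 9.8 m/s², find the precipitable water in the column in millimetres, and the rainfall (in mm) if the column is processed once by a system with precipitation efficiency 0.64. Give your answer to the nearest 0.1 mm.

PW ≈ 59.7 mm; rainfall ≈ 38.2 mm

Precipitable water is the column-integrated vapour mass per unit area: PW = (1/g) Σ q̄ Δp, with q in kg/kg and Δp in Pa (1 kg/m² of water = 1 mm).
Layer 1015–620 hPa: Δp = 395 hPa = 39500 Pa, q̄ = 0.013 kg/kg → 0.013 × 39500 / 9.8 = 52.40 mm
Layer 620–400 hPa: Δp = 220 hPa = 22000 Pa, q̄ = 0.0023 kg/kg → 0.0023 × 22000 / 9.8 = 5.16 mm
Layer 400–300 hPa: Δp = 100 hPa = 10000 Pa, q̄ = 0.0021 kg/kg → 0.0021 × 10000 / 9.8 = 2.14 mm
PW = 52.40 + 5.16 + 2.14 = 59.70 ≈ 59.7 mm.
Rainfall = ε × PW = 0.64 × 59.7 = 38.2 mm.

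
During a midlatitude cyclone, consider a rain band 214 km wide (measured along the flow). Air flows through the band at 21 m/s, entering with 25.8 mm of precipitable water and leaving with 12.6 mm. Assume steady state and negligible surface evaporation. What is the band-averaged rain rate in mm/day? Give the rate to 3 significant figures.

Column moisture flux per unit crosswind length is F = V × PW.
Inflow: F_in = 21 × 25.8 = 541.8 mm·m/s
Outflow: F_out = 21 × 12.6 = 264.6 mm·m/s
Steady-state rate R = (F_in − F_out)/L = (541.8 − 264.6) / 214000 m = 1.295e-03 mm/s.
R = 1.295e-03 × 3600 × 24 = 112 mm/day.

R ≈ 112 mm/day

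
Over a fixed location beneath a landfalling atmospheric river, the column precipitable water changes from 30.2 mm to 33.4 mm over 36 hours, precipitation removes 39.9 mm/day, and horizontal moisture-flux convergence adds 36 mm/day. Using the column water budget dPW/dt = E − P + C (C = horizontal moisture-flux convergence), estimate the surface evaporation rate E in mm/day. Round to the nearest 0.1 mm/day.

E ≈ 6.0 mm/day

dPW/dt = (33.4 − 30.2) mm / (36/24 day) = +2.133 mm/day.
E = dPW/dt + P − C = (+2.133) + 39.9 − (36) = 6.0 mm/day.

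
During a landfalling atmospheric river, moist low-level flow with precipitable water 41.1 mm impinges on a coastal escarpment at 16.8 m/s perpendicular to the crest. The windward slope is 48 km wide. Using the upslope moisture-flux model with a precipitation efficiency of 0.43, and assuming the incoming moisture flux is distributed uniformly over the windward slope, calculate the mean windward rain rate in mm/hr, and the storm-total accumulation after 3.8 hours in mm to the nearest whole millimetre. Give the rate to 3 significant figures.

R ≈ 22.3 mm/hr; total ≈ 85 mm

Incoming column moisture flux per unit ridge length: F = V × PW = 16.8 × 41.1 = 690.48 mm·m/s.
Spread over the 48 km slope with efficiency ε = 0.43: R = ε·F/W = 0.43 × 690.48 / 48000 m = 6.186e-03 mm/s.
R = 6.186e-03 × 3600 = 22.3 mm/hr.
Over 3.8 h: total = 22.3 × 3.8 = 84.74 ≈ 85 mm.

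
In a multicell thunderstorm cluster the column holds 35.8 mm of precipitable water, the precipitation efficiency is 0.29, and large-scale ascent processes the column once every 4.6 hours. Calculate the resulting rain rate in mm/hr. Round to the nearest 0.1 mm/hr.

R ≈ 2.3 mm/hr

Each overturning extracts ε × PW = 0.29 × 35.8 = 10.382 mm.
Rate = ε·PW / τ = 10.382 / 4.6 h = 2.3 mm/hr.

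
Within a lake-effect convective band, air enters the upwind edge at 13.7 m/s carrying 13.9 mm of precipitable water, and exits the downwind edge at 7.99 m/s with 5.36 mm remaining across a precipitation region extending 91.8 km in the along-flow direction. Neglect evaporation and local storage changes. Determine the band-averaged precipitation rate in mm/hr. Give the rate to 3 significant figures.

Column moisture flux per unit crosswind length is F = V × PW.
Inflow: F_in = 13.7 × 13.9 = 190.43 mm·m/s
Outflow: F_out = 7.99 × 5.36 = 42.8264 mm·m/s
Steady-state rate R = (F_in − F_out)/L = (190.43 − 42.8264) / 91800 m = 1.608e-03 mm/s.
R = 1.608e-03 × 3600 = 5.79 mm/hr.

R ≈ 5.79 mm/hr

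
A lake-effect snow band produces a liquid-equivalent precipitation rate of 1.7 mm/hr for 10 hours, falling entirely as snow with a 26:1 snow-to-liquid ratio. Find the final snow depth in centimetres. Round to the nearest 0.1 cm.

snow depth ≈ 44.2 cm

Liquid-equivalent depth = 1.7 × 10 = 17 mm.
Snow depth = 17 mm × 26 = 442 mm = 44.2 cm.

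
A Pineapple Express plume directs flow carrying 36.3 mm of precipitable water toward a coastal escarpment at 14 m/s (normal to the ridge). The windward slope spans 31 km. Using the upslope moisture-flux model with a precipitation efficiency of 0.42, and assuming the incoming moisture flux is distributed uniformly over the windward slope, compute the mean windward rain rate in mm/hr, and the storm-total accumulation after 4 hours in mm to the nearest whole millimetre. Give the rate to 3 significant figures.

Incoming column moisture flux per unit ridge length: F = V × PW = 14 × 36.3 = 508.2 mm·m/s.
Spread over the 31 km slope with efficiency ε = 0.42: R = ε·F/W = 0.42 × 508.2 / 31000 m = 6.885e-03 mm/s.
R = 6.885e-03 × 3600 = 24.8 mm/hr.
Over 4 h: total = 24.8 × 4 = 99.2 ≈ 99 mm.

R ≈ 24.8 mm/hr; total ≈ 99 mm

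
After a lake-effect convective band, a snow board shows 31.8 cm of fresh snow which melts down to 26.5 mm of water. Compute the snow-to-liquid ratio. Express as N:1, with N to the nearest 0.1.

ratio ≈ 12.0

Ratio = snow depth / SWE = 318 mm / 26.5 mm = 12.0, i.e. 12.0:1.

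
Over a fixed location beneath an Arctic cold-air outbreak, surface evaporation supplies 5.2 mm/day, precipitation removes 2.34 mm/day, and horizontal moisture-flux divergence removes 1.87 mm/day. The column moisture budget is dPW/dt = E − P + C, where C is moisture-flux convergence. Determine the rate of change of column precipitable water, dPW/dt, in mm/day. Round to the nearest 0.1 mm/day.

dPW/dt ≈ 1.0 mm/day

dPW/dt = E − P + C = 5.2 − 2.34 + (-1.87) = 1.0 mm/day.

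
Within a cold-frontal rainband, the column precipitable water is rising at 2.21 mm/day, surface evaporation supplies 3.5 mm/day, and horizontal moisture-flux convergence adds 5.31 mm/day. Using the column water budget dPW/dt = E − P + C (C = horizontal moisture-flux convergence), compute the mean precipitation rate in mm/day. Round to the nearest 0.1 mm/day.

P ≈ 6.6 mm/day

dPW/dt = +2.21 mm/day.
P = E + C − dPW/dt = 3.5 + (5.31) − (+2.21) = 6.6 mm/day.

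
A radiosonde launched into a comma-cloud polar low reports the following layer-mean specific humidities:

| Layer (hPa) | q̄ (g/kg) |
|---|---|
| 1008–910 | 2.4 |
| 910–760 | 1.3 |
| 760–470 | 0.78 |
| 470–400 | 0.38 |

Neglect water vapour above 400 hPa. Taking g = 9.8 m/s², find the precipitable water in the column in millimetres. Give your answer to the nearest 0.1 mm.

PW ≈ 7.0 mm

Precipitable water is the column-integrated vapour mass per unit area: PW = (1/g) Σ q̄ Δp, with q in kg/kg and Δp in Pa (1 kg/m² of water = 1 mm).
Layer 1008–910 hPa: Δp = 98 hPa = 9800 Pa, q̄ = 0.0024 kg/kg → 0.0024 × 9800 / 9.8 = 2.40 mm
Layer 910–760 hPa: Δp = 150 hPa = 15000 Pa, q̄ = 0.0013 kg/kg → 0.0013 × 15000 / 9.8 = 1.99 mm
Layer 760–470 hPa: Δp = 290 hPa = 29000 Pa, q̄ = 0.00078 kg/kg → 0.00078 × 29000 / 9.8 = 2.31 mm
Layer 470–400 hPa: Δp = 70 hPa = 7000 Pa, q̄ = 0.00038 kg/kg → 0.00038 × 7000 / 9.8 = 0.27 mm
PW = 2.40 + 1.99 + 2.31 + 0.27 = 6.97 ≈ 7.0 mm.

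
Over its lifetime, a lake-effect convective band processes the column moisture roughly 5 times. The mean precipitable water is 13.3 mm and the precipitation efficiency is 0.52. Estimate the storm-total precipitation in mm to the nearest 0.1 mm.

Each cycle deposits ε × PW = 0.52 × 13.3 = 6.916 mm.
Over 5 cycles: 5 × 6.916 = 34.6 mm.

precipitation ≈ 34.6 mm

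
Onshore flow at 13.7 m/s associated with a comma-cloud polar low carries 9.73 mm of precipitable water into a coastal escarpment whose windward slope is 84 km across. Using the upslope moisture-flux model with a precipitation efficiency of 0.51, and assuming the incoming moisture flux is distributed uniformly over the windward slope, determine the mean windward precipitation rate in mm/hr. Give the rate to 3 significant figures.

R ≈ 2.91 mm/hr

Incoming column moisture flux per unit ridge length: F = V × PW = 13.7 × 9.73 = 133.301 mm·m/s.
Spread over the 84 km slope with efficiency ε = 0.51: R = ε·F/W = 0.51 × 133.301 / 84000 m = 8.093e-04 mm/s.
R = 8.093e-04 × 3600 = 2.91 mm/hr.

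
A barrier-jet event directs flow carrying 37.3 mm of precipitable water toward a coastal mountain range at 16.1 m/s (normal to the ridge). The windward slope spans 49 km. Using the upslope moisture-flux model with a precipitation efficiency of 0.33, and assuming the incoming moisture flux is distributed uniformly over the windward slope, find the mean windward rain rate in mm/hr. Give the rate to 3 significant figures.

Incoming column moisture flux per unit ridge length: F = V × PW = 16.1 × 37.3 = 600.53 mm·m/s.
Spread over the 49 km slope with efficiency ε = 0.33: R = ε·F/W = 0.33 × 600.53 / 49000 m = 4.044e-03 mm/s.
R = 4.044e-03 × 3600 = 14.6 mm/hr.

R ≈ 14.6 mm/hr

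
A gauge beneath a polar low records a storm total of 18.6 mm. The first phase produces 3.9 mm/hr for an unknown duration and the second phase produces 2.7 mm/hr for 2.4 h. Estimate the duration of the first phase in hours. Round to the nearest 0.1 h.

duration ≈ 3.1 h

Known phases: 2.7 × 2.4 = 6.48 mm.
Remaining depth = 18.6 − 6.48 = 12.12 mm.
Duration = 12.12 / 3.9 = 3.1 h.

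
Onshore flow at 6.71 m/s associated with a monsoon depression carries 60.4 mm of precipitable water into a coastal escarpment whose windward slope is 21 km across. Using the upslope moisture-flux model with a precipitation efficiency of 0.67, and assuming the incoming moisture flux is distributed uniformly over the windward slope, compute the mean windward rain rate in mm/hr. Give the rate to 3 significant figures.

R ≈ 46.5 mm/hr

Incoming column moisture flux per unit ridge length: F = V × PW = 6.71 × 60.4 = 405.284 mm·m/s.
Spread over the 21 km slope with efficiency ε = 0.67: R = ε·F/W = 0.67 × 405.284 / 21000 m = 1.293e-02 mm/s.
R = 1.293e-02 × 3600 = 46.5 mm/hr.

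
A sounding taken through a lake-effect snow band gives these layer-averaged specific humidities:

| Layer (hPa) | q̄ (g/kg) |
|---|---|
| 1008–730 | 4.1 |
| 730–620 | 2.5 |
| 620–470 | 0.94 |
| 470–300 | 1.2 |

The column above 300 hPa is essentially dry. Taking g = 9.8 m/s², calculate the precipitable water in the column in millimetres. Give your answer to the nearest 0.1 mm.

PW ≈ 18.0 mm

Precipitable water is the column-integrated vapour mass per unit area: PW = (1/g) Σ q̄ Δp, with q in kg/kg and Δp in Pa (1 kg/m² of water = 1 mm).
Layer 1008–730 hPa: Δp = 278 hPa = 27800 Pa, q̄ = 0.0041 kg/kg → 0.0041 × 27800 / 9.8 = 11.63 mm
Layer 730–620 hPa: Δp = 110 hPa = 11000 Pa, q̄ = 0.0025 kg/kg → 0.0025 × 11000 / 9.8 = 2.81 mm
Layer 620–470 hPa: Δp = 150 hPa = 15000 Pa, q̄ = 0.00094 kg/kg → 0.00094 × 15000 / 9.8 = 1.44 mm
Layer 470–300 hPa: Δp = 170 hPa = 17000 Pa, q̄ = 0.0012 kg/kg → 0.0012 × 17000 / 9.8 = 2.08 mm
PW = 11.63 + 2.81 + 1.44 + 2.08 = 17.96 ≈ 18.0 mm.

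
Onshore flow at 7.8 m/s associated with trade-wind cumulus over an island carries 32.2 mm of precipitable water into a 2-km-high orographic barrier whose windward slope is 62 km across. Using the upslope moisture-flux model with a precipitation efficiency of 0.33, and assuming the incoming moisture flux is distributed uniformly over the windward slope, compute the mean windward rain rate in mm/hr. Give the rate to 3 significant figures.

R ≈ 4.81 mm/hr

Incoming column moisture flux per unit ridge length: F = V × PW = 7.8 × 32.2 = 251.16 mm·m/s.
Spread over the 62 km slope with efficiency ε = 0.33: R = ε·F/W = 0.33 × 251.16 / 62000 m = 1.337e-03 mm/s.
R = 1.337e-03 × 3600 = 4.81 mm/hr.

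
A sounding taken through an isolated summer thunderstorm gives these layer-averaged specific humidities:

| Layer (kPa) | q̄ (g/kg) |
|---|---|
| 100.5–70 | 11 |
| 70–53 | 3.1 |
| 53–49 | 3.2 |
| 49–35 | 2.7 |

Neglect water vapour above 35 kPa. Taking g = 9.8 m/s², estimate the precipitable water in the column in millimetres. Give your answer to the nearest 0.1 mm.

Precipitable water is the column-integrated vapour mass per unit area: PW = (1/g) Σ q̄ Δp, with q in kg/kg and Δp in Pa (1 kg/m² of water = 1 mm).
Layer 100.5–70 kPa: Δp = 305 hPa = 30500 Pa, q̄ = 0.011 kg/kg → 0.011 × 30500 / 9.8 = 34.23 mm
Layer 70–53 kPa: Δp = 170 hPa = 17000 Pa, q̄ = 0.0031 kg/kg → 0.0031 × 17000 / 9.8 = 5.38 mm
Layer 53–49 kPa: Δp = 40 hPa = 4000 Pa, q̄ = 0.0032 kg/kg → 0.0032 × 4000 / 9.8 = 1.31 mm
Layer 49–35 kPa: Δp = 140 hPa = 14000 Pa, q̄ = 0.0027 kg/kg → 0.0027 × 14000 / 9.8 = 3.86 mm
PW = 34.23 + 5.38 + 1.31 + 3.86 = 44.78 ≈ 44.8 mm.

PW ≈ 44.8 mm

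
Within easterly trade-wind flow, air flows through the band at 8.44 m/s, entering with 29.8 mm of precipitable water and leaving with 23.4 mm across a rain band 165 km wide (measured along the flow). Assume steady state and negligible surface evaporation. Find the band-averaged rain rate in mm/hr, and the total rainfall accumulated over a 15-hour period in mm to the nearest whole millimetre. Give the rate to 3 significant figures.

R ≈ 1.18 mm/hr; total ≈ 18 mm

Column moisture flux per unit crosswind length is F = V × PW.
Inflow: F_in = 8.44 × 29.8 = 251.512 mm·m/s
Outflow: F_out = 8.44 × 23.4 = 197.496 mm·m/s
Steady-state rate R = (F_in − F_out)/L = (251.512 − 197.496) / 165000 m = 3.274e-04 mm/s.
R = 3.274e-04 × 3600 = 1.18 mm/hr.
Over 15 h: total = 1.18 × 15 = 17.7 ≈ 18 mm.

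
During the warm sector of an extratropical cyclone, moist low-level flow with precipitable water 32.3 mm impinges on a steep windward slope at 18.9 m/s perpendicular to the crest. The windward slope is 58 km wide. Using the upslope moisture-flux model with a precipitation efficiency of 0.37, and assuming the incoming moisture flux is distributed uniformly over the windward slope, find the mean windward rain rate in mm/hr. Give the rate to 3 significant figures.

Incoming column moisture flux per unit ridge length: F = V × PW = 18.9 × 32.3 = 610.47 mm·m/s.
Spread over the 58 km slope with efficiency ε = 0.37: R = ε·F/W = 0.37 × 610.47 / 58000 m = 3.894e-03 mm/s.
R = 3.894e-03 × 3600 = 14.0 mm/hr.

R ≈ 14.0 mm/hr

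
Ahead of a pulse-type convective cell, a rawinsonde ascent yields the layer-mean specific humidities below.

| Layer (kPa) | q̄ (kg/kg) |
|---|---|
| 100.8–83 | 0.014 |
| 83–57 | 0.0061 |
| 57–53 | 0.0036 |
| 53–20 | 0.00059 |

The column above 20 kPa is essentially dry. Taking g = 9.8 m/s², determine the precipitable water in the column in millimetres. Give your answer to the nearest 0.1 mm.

Precipitable water is the column-integrated vapour mass per unit area: PW = (1/g) Σ q̄ Δp, with q in kg/kg and Δp in Pa (1 kg/m² of water = 1 mm).
Layer 100.8–83 kPa: Δp = 178 hPa = 17800 Pa, q̄ = 0.014 kg/kg → 0.014 × 17800 / 9.8 = 25.43 mm
Layer 83–57 kPa: Δp = 260 hPa = 26000 Pa, q̄ = 0.0061 kg/kg → 0.0061 × 26000 / 9.8 = 16.18 mm
Layer 57–53 kPa: Δp = 40 hPa = 4000 Pa, q̄ = 0.0036 kg/kg → 0.0036 × 4000 / 9.8 = 1.47 mm
Layer 53–20 kPa: Δp = 330 hPa = 33000 Pa, q̄ = 0.00059 kg/kg → 0.00059 × 33000 / 9.8 = 1.99 mm
PW = 25.43 + 16.18 + 1.47 + 1.99 = 45.07 ≈ 45.1 mm.

PW ≈ 45.1 mm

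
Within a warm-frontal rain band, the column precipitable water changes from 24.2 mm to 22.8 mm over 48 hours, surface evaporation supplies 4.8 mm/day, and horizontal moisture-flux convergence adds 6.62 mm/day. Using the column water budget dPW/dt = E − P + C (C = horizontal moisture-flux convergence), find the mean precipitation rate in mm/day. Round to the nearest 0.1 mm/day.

P ≈ 12.1 mm/day

dPW/dt = (22.8 − 24.2) mm / (48/24 day) = -0.700 mm/day.
P = E + C − dPW/dt = 4.8 + (6.62) − (-0.700) = 12.1 mm/day.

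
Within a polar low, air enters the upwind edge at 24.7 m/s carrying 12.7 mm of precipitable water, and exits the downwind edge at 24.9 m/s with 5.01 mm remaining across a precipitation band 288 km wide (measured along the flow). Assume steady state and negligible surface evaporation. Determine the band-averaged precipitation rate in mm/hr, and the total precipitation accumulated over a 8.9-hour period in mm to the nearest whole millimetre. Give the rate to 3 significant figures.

R ≈ 2.36 mm/hr; total ≈ 21 mm

Column moisture flux per unit crosswind length is F = V × PW.
Inflow: F_in = 24.7 × 12.7 = 313.69 mm·m/s
Outflow: F_out = 24.9 × 5.01 = 124.749 mm·m/s
Steady-state rate R = (F_in − F_out)/L = (313.69 − 124.749) / 288000 m = 6.560e-04 mm/s.
R = 6.560e-04 × 3600 = 2.36 mm/hr.
Over 8.9 h: total = 2.36 × 8.9 = 21.004 ≈ 21 mm.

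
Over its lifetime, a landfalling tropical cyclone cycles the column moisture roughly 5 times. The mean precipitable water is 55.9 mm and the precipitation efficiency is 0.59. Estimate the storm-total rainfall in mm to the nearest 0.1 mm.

rainfall ≈ 164.9 mm

Each cycle deposits ε × PW = 0.59 × 55.9 = 32.981 mm.
Over 5 cycles: 5 × 32.981 = 164.9 mm.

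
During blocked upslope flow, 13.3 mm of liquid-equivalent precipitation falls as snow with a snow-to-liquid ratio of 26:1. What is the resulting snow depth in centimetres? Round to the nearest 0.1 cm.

Snow depth = liquid × ratio = 13.3 mm × 26 = 345.8 mm = 34.6 cm.

snow depth ≈ 34.6 cm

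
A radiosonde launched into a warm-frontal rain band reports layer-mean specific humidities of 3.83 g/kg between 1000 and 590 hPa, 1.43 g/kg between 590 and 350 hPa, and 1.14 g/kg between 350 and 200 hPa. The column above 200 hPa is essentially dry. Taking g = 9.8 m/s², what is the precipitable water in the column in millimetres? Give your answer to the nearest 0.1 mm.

PW ≈ 21.3 mm

Precipitable water is the column-integrated vapour mass per unit area: PW = (1/g) Σ q̄ Δp, with q in kg/kg and Δp in Pa (1 kg/m² of water = 1 mm).
Layer 1000–590 hPa: Δp = 410 hPa = 41000 Pa, q̄ = 0.00383 kg/kg → 0.00383 × 41000 / 9.8 = 16.02 mm
Layer 590–350 hPa: Δp = 240 hPa = 24000 Pa, q̄ = 0.00143 kg/kg → 0.00143 × 24000 / 9.8 = 3.50 mm
Layer 350–200 hPa: Δp = 150 hPa = 15000 Pa, q̄ = 0.00114 kg/kg → 0.00114 × 15000 / 9.8 = 1.74 mm
PW = 16.02 + 3.50 + 1.74 = 21.26 ≈ 21.3 mm.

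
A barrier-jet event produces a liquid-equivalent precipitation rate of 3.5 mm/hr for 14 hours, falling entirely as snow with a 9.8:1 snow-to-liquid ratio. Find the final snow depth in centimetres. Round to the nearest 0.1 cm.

snow depth ≈ 48.0 cm

Liquid-equivalent depth = 3.5 × 14 = 49 mm.
Snow depth = 49 mm × 9.8 = 480.2 mm = 48.0 cm.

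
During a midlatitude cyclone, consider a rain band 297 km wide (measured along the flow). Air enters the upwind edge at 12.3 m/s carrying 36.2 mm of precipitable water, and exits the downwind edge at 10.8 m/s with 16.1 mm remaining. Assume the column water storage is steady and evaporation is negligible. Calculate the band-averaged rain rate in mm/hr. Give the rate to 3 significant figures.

Column moisture flux per unit crosswind length is F = V × PW.
Inflow: F_in = 12.3 × 36.2 = 445.26 mm·m/s
Outflow: F_out = 10.8 × 16.1 = 173.88 mm·m/s
Steady-state rate R = (F_in − F_out)/L = (445.26 − 173.88) / 297000 m = 9.137e-04 mm/s.
R = 9.137e-04 × 3600 = 3.29 mm/hr.

R ≈ 3.29 mm/hr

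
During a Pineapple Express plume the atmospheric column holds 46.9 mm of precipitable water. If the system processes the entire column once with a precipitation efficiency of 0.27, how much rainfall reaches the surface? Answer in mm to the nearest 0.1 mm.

rainfall ≈ 12.7 mm

Rainfall = ε × PW = 0.27 × 46.9 = 12.7 mm.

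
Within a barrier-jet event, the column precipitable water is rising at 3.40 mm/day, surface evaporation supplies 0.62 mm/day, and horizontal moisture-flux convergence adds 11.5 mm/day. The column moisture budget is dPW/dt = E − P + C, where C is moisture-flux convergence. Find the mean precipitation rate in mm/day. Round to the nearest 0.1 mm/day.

P ≈ 8.7 mm/day

dPW/dt = +3.40 mm/day.
P = E + C − dPW/dt = 0.62 + (11.5) − (+3.40) = 8.7 mm/day.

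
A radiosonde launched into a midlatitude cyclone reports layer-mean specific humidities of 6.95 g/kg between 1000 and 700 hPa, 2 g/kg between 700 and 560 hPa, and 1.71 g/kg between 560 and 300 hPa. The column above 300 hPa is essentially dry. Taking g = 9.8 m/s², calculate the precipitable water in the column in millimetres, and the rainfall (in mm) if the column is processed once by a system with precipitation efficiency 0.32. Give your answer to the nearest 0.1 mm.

Precipitable water is the column-integrated vapour mass per unit area: PW = (1/g) Σ q̄ Δp, with q in kg/kg and Δp in Pa (1 kg/m² of water = 1 mm).
Layer 1000–700 hPa: Δp = 300 hPa = 30000 Pa, q̄ = 0.00695 kg/kg → 0.00695 × 30000 / 9.8 = 21.28 mm
Layer 700–560 hPa: Δp = 140 hPa = 14000 Pa, q̄ = 0.002 kg/kg → 0.002 × 14000 / 9.8 = 2.86 mm
Layer 560–300 hPa: Δp = 260 hPa = 26000 Pa, q̄ = 0.00171 kg/kg → 0.00171 × 26000 / 9.8 = 4.54 mm
PW = 21.28 + 2.86 + 4.54 = 28.68 ≈ 28.7 mm.
Rainfall = ε × PW = 0.32 × 28.7 = 9.2 mm.

PW ≈ 28.7 mm; rainfall ≈ 9.2 mm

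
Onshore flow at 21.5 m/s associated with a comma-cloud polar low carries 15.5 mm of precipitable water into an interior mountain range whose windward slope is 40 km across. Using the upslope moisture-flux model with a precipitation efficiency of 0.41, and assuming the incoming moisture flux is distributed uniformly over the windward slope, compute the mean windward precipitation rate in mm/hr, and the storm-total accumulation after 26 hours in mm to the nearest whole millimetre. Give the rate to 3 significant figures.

R ≈ 12.3 mm/hr; total ≈ 320 mm

Incoming column moisture flux per unit ridge length: F = V × PW = 21.5 × 15.5 = 333.25 mm·m/s.
Spread over the 40 km slope with efficiency ε = 0.41: R = ε·F/W = 0.41 × 333.25 / 40000 m = 3.416e-03 mm/s.
R = 3.416e-03 × 3600 = 12.3 mm/hr.
Over 26 h: total = 12.3 × 26 = 319.8 ≈ 320 mm.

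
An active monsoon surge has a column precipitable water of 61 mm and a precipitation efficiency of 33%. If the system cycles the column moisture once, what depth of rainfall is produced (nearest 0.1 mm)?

rainfall ≈ 20.1 mm

Rainfall = ε × PW = 0.33 × 61 = 20.1 mm.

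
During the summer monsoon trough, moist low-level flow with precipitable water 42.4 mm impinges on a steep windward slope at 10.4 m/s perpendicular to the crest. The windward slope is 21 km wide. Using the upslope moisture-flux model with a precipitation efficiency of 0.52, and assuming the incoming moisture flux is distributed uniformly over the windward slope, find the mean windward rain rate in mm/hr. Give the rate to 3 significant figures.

Incoming column moisture flux per unit ridge length: F = V × PW = 10.4 × 42.4 = 440.96 mm·m/s.
Spread over the 21 km slope with efficiency ε = 0.52: R = ε·F/W = 0.52 × 440.96 / 21000 m = 1.092e-02 mm/s.
R = 1.092e-02 × 3600 = 39.3 mm/hr.

R ≈ 39.3 mm/hr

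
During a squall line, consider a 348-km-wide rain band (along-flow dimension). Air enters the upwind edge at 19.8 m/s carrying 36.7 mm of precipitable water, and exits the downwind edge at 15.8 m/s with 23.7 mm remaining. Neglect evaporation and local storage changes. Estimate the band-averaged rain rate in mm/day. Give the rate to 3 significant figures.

Column moisture flux per unit crosswind length is F = V × PW.
Inflow: F_in = 19.8 × 36.7 = 726.66 mm·m/s
Outflow: F_out = 15.8 × 23.7 = 374.46 mm·m/s
Steady-state rate R = (F_in − F_out)/L = (726.66 − 374.46) / 348000 m = 1.012e-03 mm/s.
R = 1.012e-03 × 3600 × 24 = 87.4 mm/day.

R ≈ 87.4 mm/day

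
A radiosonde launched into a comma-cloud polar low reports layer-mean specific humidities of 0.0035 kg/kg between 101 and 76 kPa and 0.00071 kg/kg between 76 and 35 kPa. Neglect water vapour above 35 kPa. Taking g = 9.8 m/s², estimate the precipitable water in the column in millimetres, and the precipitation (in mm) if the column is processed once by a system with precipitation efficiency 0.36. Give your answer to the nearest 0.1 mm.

PW ≈ 11.9 mm; precipitation ≈ 4.3 mm

Precipitable water is the column-integrated vapour mass per unit area: PW = (1/g) Σ q̄ Δp, with q in kg/kg and Δp in Pa (1 kg/m² of water = 1 mm).
Layer 101–76 kPa: Δp = 250 hPa = 25000 Pa, q̄ = 0.0035 kg/kg → 0.0035 × 25000 / 9.8 = 8.93 mm
Layer 76–35 kPa: Δp = 410 hPa = 41000 Pa, q̄ = 0.00071 kg/kg → 0.00071 × 41000 / 9.8 = 2.97 mm
PW = 8.93 + 2.97 = 11.90 ≈ 11.9 mm.
Precipitation = ε × PW = 0.36 × 11.9 = 4.3 mm.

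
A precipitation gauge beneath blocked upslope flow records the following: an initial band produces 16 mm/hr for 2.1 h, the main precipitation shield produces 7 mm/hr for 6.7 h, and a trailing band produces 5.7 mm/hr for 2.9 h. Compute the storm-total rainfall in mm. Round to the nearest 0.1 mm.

total ≈ 97.0 mm

Total = Σ Rᵢ Δtᵢ = 16 × 2.1 + 7 × 6.7 + 5.7 × 2.9
      = 33.6 + 46.9 + 16.53 = 97.0 mm.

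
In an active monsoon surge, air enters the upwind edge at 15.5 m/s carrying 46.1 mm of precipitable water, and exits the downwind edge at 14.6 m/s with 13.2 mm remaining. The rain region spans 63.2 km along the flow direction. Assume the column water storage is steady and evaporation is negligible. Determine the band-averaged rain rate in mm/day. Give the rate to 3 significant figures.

Column moisture flux per unit crosswind length is F = V × PW.
Inflow: F_in = 15.5 × 46.1 = 714.55 mm·m/s
Outflow: F_out = 14.6 × 13.2 = 192.72 mm·m/s
Steady-state rate R = (F_in − F_out)/L = (714.55 − 192.72) / 63200 m = 8.257e-03 mm/s.
R = 8.257e-03 × 3600 × 24 = 713 mm/day.

R ≈ 713 mm/day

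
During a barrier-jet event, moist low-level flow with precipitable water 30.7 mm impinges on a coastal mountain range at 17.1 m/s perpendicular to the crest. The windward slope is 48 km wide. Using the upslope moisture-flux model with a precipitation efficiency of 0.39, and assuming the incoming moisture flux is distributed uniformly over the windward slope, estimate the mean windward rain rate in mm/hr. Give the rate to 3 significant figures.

R ≈ 15.4 mm/hr

Incoming column moisture flux per unit ridge length: F = V × PW = 17.1 × 30.7 = 524.97 mm·m/s.
Spread over the 48 km slope with efficiency ε = 0.39: R = ε·F/W = 0.39 × 524.97 / 48000 m = 4.265e-03 mm/s.
R = 4.265e-03 × 3600 = 15.4 mm/hr.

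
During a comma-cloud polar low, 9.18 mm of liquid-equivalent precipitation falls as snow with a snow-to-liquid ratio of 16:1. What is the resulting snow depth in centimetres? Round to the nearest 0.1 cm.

snow depth ≈ 14.7 cm

Snow depth = liquid × ratio = 9.18 mm × 16 = 146.88 mm = 14.7 cm.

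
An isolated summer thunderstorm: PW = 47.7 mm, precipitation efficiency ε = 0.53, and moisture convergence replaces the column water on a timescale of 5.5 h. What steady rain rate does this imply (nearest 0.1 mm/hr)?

R ≈ 4.6 mm/hr

Each overturning extracts ε × PW = 0.53 × 47.7 = 25.281 mm.
Rate = ε·PW / τ = 25.281 / 5.5 h = 4.6 mm/hr.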